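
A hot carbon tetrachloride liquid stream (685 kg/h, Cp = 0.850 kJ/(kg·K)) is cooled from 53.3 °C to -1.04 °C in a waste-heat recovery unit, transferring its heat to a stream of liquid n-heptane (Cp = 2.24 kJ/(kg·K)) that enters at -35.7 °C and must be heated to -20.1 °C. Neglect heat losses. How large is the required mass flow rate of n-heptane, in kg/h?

ṁ_c = 905 kg/h

Heat released by hot stream: Q = 685 × 0.850 × (53.3 − -1.04) = 31639 kJ/h
Energy balance on cold side (adiabatic exchanger): Q = ṁ_c·Cp_c·(T_c,out − T_c,in)
ṁ_c = 31639 / [2.24 × (-20.1 − -35.7)] = 905.43 kg/h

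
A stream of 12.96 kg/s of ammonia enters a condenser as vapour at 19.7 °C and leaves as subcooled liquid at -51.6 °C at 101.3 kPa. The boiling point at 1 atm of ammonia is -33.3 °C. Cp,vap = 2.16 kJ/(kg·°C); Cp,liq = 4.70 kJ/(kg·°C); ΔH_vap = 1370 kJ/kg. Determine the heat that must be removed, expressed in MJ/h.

vapour 19.7→-33.3 °C: -114.48 kJ/kg
condensation at -33.3 °C: -1370 kJ/kg
liquid -33.3→-51.6 °C: -86.01 kJ/kg
Δh = -114.48 + -1370 + -86.01 = -1570.5 kJ/kg
Q = ṁ·Δh = 12.96 kg/s × -1570.5 kJ/kg = -20354 kJ/s
|Q| = 20354 kW = 73273 MJ/h

Q_c = 73300 MJ/h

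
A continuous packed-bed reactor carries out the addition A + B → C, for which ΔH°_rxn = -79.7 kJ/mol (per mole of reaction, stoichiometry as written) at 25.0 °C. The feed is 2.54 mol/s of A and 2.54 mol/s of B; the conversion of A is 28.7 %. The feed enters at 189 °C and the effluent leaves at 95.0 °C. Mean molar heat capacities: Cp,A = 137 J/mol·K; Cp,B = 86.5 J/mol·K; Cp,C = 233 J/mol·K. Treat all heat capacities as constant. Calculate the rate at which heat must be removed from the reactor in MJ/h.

Q_out = 400 MJ/h

Extent of reaction ξ = 0.287 × 2.54 = 0.72898 mol/s
Reaction term: ξ·ΔH°_rxn = 0.72898 × -79.7 = -58.1 kJ/s
Sensible, feed 189→25 °C: -93.101 kJ/s
Outlet flows (mol/s): A 1.811, B 1.811, C 0.72898
Sensible, products 25→95.0 °C: 40.223 kJ/s
Q = ΔH = -110.98 kJ/s = -110.98 kW
Heat removed = 399.52 MJ/h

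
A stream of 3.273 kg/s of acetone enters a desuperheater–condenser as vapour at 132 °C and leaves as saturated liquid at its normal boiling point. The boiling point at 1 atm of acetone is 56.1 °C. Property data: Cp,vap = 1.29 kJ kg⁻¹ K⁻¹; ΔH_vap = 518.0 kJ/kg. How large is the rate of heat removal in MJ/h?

Q_c = 7260 MJ/h

vapour 132→56.1 °C: -97.911 kJ/kg
condensation at 56.1 °C: -518 kJ/kg
Δh = -97.911 + -518 = -615.91 kJ/kg
Q = ṁ·Δh = 3.273 kg/s × -615.91 kJ/kg = -2015.9 kJ/s
|Q| = 2015.9 kW = 7257.2 MJ/h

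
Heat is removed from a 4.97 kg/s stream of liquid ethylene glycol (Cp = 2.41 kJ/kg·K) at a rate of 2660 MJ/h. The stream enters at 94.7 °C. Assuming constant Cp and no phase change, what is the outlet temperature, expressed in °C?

T_out = 33.0 °C

Q = 2660 MJ/h = 738.89 kJ/s
ΔT = Q/(ṁ·Cp) = 738.89/(4.97×2.41) = 61.689 K
T_out = 94.7 − 61.689 = 33.011 °C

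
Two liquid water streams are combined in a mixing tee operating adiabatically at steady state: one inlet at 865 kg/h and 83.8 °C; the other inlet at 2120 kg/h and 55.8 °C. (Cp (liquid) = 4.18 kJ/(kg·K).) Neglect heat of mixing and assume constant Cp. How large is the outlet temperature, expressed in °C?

T_out = 63.9 °C

Energy balance with Q = 0: Σ ṁᵢCp,ᵢ(T_out − Tᵢ) = 0
T_out = Σ ṁᵢCp,ᵢTᵢ / Σ ṁᵢCp,ᵢ
      = 797470 / 12477 = 63.914 °C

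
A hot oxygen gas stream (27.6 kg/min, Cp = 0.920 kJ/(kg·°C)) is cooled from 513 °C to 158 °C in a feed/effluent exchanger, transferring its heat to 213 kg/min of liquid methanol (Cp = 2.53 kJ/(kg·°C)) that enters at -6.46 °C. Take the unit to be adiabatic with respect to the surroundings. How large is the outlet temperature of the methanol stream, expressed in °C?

T_c,out = 10.3 °C

Heat released by hot stream: Q = 27.6 × 0.920 × (513 − 158) = 9014.2 kJ/min
Energy balance on cold side (adiabatic exchanger): Q = ṁ_c·Cp_c·(T_c,out − T_c,in)
T_c,out = -6.46 + 9014.2/(213 × 2.53) = 10.267 °C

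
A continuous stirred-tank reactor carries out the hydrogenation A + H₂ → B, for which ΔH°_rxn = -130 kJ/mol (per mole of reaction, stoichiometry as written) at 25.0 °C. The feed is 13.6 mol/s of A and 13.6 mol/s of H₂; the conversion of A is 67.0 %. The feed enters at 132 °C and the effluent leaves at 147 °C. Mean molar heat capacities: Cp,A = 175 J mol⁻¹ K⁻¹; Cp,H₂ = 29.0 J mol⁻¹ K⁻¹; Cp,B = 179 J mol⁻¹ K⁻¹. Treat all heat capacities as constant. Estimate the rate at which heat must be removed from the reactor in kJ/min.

Q_out = 70200 kJ/min

Extent of reaction ξ = 0.670 × 13.6 = 9.112 mol/s
Reaction term: ξ·ΔH°_rxn = 9.112 × -130 = -1184.6 kJ/s
Sensible, feed 132→25 °C: -296.86 kJ/s
Outlet flows (mol/s): A 4.488, H₂ 4.488, B 9.112
Sensible, products 25→147 °C: 310.69 kJ/s
Q = ΔH = -1170.7 kJ/s = -1170.7 kW
Heat removed = 70244 kJ/min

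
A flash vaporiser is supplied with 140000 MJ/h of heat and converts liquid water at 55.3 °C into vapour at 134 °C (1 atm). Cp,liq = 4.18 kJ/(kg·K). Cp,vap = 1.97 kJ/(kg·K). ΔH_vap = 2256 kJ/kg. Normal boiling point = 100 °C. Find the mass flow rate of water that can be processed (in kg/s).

ṁ = 15.5 kg/s

Δh = 4.18×(100−55.3) + 2256 + 1.97×(134−100) = 2509.8 kJ/kg
Q = 140000 MJ/h = 38889 kJ/s = 38889 kJ/s
ṁ = Q/Δh = 38889 / 2509.8 = 15.495 kg/s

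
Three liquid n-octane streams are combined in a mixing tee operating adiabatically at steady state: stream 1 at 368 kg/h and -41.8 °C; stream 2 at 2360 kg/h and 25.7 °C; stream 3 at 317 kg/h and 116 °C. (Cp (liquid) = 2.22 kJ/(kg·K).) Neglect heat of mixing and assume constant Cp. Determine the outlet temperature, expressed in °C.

Adiabatic, steady state ⇒ Σ ṁᵢCp,ᵢ(T_out − Tᵢ) = 0
Σ ṁᵢCp,ᵢTᵢ = 368×2.22×-41.8 + 2360×2.22×25.7 + 317×2.22×116 = 182130
Σ ṁᵢCp,ᵢ = 368×2.22 + 2360×2.22 + 317×2.22 = 6759.9
T_out = 182130 / 6759.9 = 26.943 °C

T_out = 26.9 °C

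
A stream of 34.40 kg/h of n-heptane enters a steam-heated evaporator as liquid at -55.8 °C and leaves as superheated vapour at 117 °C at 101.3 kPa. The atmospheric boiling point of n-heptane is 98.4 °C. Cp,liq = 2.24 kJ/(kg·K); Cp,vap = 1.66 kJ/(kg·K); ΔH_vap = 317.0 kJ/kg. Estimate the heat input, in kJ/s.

Q = 6.62 kJ/s

liquid -55.8→98.4 °C: 345.41 kJ/kg
vaporisation at 98.4 °C: 317 kJ/kg
vapour 98.4→117 °C: 30.876 kJ/kg
Δh = 345.41 + 317 + 30.876 = 693.28 kJ/kg
Q = ṁ·Δh = 34.40 kg/h × 693.28 kJ/kg = 23849 kJ/h
|Q| = 6.6247 kW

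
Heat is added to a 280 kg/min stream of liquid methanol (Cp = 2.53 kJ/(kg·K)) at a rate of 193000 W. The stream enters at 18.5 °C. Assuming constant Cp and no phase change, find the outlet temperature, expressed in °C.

T_out = 34.8 °C

Q = 193000 W = 11580 kJ/min
ΔT = Q/(ṁ·Cp) = 11580/(280×2.53) = 16.347 K
T_out = 18.5 + 16.347 = 34.847 °C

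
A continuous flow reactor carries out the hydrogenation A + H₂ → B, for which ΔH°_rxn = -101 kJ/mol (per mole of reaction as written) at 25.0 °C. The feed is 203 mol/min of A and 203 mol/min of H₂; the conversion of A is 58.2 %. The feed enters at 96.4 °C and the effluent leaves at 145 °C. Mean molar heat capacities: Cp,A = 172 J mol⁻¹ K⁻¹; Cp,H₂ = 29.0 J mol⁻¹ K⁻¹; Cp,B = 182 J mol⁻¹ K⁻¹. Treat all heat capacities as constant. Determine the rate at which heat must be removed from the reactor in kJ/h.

Q_out = 613000 kJ/h

Extent of reaction ξ = 0.582 × 203 = 118.15 mol/min
Reaction term: ξ·ΔH°_rxn = 118.15 × -101 = -11933 kJ/min
Sensible, feed 96.4→25 °C: -2913.3 kJ/min
Outlet flows (mol/min): A 84.854, H₂ 84.854, B 118.15
Sensible, products 25→145 °C: 4627 kJ/min
Q = ΔH = -10219 kJ/min = -170.32 kW
Heat removed = 613150 kJ/h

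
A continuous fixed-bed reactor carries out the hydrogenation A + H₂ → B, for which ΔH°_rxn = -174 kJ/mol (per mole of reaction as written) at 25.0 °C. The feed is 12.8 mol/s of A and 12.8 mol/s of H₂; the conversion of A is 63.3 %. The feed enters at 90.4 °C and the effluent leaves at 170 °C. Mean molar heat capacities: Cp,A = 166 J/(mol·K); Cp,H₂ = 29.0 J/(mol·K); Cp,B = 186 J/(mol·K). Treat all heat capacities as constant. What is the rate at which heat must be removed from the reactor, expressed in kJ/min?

Extent of reaction ξ = 0.633 × 12.8 = 8.1024 mol/s
Reaction term: ξ·ΔH°_rxn = 8.1024 × -174 = -1409.8 kJ/s
Sensible, feed 90.4→25 °C: -163.24 kJ/s
Outlet flows (mol/s): A 4.6976, H₂ 4.6976, B 8.1024
Sensible, products 25→170 °C: 351.35 kJ/s
Q = ΔH = -1221.7 kJ/s = -1221.7 kW
Heat removed = 73303 kJ/min

Q_out = 73300 kJ/min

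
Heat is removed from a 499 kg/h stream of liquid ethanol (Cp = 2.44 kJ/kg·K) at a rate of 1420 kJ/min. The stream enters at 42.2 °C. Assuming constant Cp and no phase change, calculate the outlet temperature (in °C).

T_out = -27.8 °C

Q = 1420 kJ/min = 85200 kJ/h
ΔT = Q/(ṁ·Cp) = 85200/(499×2.44) = 69.976 K
T_out = 42.2 − 69.976 = -27.776 °C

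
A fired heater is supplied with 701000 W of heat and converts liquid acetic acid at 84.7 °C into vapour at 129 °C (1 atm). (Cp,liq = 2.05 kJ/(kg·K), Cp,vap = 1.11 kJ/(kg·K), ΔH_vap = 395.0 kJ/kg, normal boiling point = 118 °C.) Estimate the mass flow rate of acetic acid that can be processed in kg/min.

Δh = 2.05×(118−84.7) + 395.0 + 1.11×(129−118) = 475.47 kJ/kg
Q = 701000 W = 701 kJ/s = 42060 kJ/min
ṁ = Q/Δh = 42060 / 475.47 = 88.459 kg/min

ṁ = 88.5 kg/min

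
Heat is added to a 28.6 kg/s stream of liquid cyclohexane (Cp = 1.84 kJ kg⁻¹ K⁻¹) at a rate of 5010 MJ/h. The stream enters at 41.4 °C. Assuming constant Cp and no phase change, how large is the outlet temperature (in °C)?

T_out = 67.8 °C

Q = 5010 MJ/h = 1391.7 kJ/s
ΔT = Q/(ṁ·Cp) = 1391.7/(28.6×1.84) = 26.445 K
T_out = 41.4 + 26.445 = 67.845 °C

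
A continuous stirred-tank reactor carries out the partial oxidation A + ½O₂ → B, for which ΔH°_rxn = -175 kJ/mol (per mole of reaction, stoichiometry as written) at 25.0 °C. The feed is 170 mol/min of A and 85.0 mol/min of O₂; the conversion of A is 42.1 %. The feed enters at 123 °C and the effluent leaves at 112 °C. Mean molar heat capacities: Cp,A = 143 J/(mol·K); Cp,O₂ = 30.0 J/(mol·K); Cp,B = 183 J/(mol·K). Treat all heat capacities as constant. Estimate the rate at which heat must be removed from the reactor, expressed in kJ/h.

Extent of reaction ξ = 0.421 × 170 = 71.57 mol/min
Reaction term: ξ·ΔH°_rxn = 71.57 × -175 = -12525 kJ/min
Sensible, feed 123→25 °C: -2632.3 kJ/min
Outlet flows (mol/min): A 98.43, O₂ 49.215, B 71.57
Sensible, products 25→112 °C: 2492.5 kJ/min
Q = ΔH = -12665 kJ/min = -211.08 kW
Heat removed = 759870 kJ/h

Q_out = 760000 kJ/h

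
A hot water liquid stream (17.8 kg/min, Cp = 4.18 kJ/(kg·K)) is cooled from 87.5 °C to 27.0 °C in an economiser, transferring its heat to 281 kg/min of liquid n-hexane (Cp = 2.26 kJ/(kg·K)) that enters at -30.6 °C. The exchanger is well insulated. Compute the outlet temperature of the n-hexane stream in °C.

T_c,out = -23.5 °C

Heat released by hot stream: Q = 17.8 × 4.18 × (87.5 − 27.0) = 4501.4 kJ/min
Energy balance on cold side (adiabatic exchanger): Q = ṁ_c·Cp_c·(T_c,out − T_c,in)
T_c,out = -30.6 + 4501.4/(281 × 2.26) = -23.512 °C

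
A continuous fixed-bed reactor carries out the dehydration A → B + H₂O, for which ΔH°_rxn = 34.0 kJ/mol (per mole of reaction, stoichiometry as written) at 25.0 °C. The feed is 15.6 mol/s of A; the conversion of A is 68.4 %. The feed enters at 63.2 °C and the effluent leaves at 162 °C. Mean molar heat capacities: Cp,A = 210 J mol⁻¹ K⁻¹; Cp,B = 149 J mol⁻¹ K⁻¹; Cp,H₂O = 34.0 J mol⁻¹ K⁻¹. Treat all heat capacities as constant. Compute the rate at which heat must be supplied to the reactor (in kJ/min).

Extent of reaction ξ = 0.684 × 15.6 = 10.67 mol/s
Reaction term: ξ·ΔH°_rxn = 10.67 × 34.0 = 362.79 kJ/s
Sensible, feed 63.2→25 °C: -125.14 kJ/s
Outlet flows (mol/s): A 4.9296, B 10.67, H₂O 10.67
Sensible, products 25→162 °C: 409.34 kJ/s
Q = ΔH = 646.99 kJ/s = 646.99 kW
Heat supplied = 38820 kJ/min

Q_in = 38800 kJ/min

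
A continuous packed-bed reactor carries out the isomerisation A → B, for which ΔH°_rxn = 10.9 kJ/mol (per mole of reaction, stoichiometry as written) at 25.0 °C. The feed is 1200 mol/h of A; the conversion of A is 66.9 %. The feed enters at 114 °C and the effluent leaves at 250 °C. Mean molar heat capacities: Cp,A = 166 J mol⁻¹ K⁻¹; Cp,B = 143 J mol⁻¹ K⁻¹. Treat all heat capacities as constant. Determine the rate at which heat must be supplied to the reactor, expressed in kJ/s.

Q_in = 8.80 kJ/s

Extent of reaction ξ = 0.669 × 1200 = 802.8 mol/h
Reaction term: ξ·ΔH°_rxn = 802.8 × 10.9 = 8750.5 kJ/h
Sensible, feed 114→25 °C: -17729 kJ/h
Outlet flows (mol/h): A 397.2, B 802.8
Sensible, products 25→250 °C: 40666 kJ/h
Q = ΔH = 31687 kJ/h = 8.802 kW
Heat supplied = 8.802 kJ/s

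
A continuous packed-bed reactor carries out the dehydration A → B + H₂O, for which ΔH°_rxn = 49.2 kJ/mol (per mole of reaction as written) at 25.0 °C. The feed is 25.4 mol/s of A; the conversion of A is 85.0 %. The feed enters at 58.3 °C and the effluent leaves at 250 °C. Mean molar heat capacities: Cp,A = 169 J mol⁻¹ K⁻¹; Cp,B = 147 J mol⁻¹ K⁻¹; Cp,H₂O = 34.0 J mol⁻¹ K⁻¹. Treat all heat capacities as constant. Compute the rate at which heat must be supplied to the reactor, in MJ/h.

Q_in = 7000 MJ/h

Extent of reaction ξ = 0.850 × 25.4 = 21.59 mol/s
Reaction term: ξ·ΔH°_rxn = 21.59 × 49.2 = 1062.2 kJ/s
Sensible, feed 58.3→25 °C: -142.94 kJ/s
Outlet flows (mol/s): A 3.81, B 21.59, H₂O 21.59
Sensible, products 25→250 °C: 1024.1 kJ/s
Q = ΔH = 1943.4 kJ/s = 1943.4 kW
Heat supplied = 6996.3 MJ/h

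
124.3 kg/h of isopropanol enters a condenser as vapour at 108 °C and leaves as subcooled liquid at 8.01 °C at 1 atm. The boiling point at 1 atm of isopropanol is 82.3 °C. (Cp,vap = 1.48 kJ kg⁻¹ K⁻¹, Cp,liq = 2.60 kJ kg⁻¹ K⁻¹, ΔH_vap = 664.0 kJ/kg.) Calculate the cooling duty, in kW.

vapour 108→82.3 °C: -38.036 kJ/kg
condensation at 82.3 °C: -664 kJ/kg
liquid 82.3→8.01 °C: -193.15 kJ/kg
Δh = -38.036 + -664 + -193.15 = -895.19 kJ/kg
Q = ṁ·Δh = 124.3 kg/h × -895.19 kJ/kg = -111270 kJ/h
|Q| = 30.909 kW

Q_c = 30.9 kW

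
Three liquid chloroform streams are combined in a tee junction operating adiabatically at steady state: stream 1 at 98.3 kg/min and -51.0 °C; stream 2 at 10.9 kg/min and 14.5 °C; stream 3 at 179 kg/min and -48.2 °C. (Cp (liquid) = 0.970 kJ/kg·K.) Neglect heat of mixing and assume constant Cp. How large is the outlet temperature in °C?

No heat crosses the boundary, so H_out = H_in.
Σ ṁᵢCp,ᵢTᵢ = 98.3×0.970×-51.0 + 10.9×0.970×14.5 + 179×0.970×-48.2 = -13079
Σ ṁᵢCp,ᵢ = 98.3×0.970 + 10.9×0.970 + 179×0.970 = 279.55
T_out = -13079 / 279.55 = -46.784 °C

T_out = -46.8 °C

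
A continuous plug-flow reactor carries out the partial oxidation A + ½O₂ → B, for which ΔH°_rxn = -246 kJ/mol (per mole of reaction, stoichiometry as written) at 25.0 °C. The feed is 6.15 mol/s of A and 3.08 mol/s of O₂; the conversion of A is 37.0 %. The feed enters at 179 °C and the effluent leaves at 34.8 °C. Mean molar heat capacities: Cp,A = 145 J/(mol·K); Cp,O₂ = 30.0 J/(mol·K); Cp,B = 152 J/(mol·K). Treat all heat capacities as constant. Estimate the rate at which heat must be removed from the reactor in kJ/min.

Extent of reaction ξ = 0.370 × 6.15 = 2.2755 mol/s
Reaction term: ξ·ΔH°_rxn = 2.2755 × -246 = -559.77 kJ/s
Sensible, feed 179→25 °C: -151.56 kJ/s
Outlet flows (mol/s): A 3.8745, O₂ 1.9423, B 2.2755
Sensible, products 25→34.8 °C: 9.4663 kJ/s
Q = ΔH = -701.87 kJ/s = -701.87 kW
Heat removed = 42112 kJ/min

Q_out = 42100 kJ/min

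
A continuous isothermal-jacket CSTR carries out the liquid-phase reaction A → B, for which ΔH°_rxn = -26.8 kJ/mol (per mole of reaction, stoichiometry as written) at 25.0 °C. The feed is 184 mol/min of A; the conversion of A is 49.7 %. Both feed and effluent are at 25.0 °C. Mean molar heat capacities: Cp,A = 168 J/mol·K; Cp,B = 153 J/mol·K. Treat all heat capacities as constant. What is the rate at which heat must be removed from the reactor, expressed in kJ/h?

Extent of reaction ξ = 0.497 × 184 = 91.448 mol/min
Reaction term: ξ·ΔH°_rxn = 91.448 × -26.8 = -2450.8 kJ/min
Q = ΔH = -2450.8 kJ/min = -40.847 kW
Heat removed = 147050 kJ/h

Q_out = 147000 kJ/h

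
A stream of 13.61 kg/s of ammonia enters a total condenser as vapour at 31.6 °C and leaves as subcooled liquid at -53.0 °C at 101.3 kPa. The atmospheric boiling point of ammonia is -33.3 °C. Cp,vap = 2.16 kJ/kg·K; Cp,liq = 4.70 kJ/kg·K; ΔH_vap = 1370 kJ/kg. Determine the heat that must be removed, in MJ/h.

vapour 31.6→-33.3 °C: -140.18 kJ/kg
condensation at -33.3 °C: -1370 kJ/kg
liquid -33.3→-53.0 °C: -92.59 kJ/kg
Δh = -140.18 + -1370 + -92.59 = -1602.8 kJ/kg
Q = ṁ·Δh = 13.61 kg/s × -1602.8 kJ/kg = -21814 kJ/s
|Q| = 21814 kW = 78530 MJ/h

Q_c = 78500 MJ/h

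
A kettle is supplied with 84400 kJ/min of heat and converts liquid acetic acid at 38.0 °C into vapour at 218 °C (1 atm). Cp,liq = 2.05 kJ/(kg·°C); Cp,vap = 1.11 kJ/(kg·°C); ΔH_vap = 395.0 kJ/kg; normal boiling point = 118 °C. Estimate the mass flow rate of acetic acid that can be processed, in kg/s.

Δh = 2.05×(118−38.0) + 395.0 + 1.11×(218−118) = 670 kJ/kg
Q = 84400 kJ/min = 1406.7 kJ/s = 1406.7 kJ/s
ṁ = Q/Δh = 1406.7 / 670 = 2.0995 kg/s

ṁ = 2.10 kg/s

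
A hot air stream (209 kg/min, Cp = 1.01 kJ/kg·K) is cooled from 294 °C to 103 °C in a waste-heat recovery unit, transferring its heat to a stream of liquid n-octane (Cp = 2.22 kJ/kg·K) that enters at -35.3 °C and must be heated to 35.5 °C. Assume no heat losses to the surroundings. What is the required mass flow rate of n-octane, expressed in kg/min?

ṁ_c = 257 kg/min

Heat released by hot stream: Q = 209 × 1.01 × (294 − 103) = 40318 kJ/min
Energy balance on cold side (adiabatic exchanger): Q = ṁ_c·Cp_c·(T_c,out − T_c,in)
ṁ_c = 40318 / [2.22 × (35.5 − -35.3)] = 256.52 kg/min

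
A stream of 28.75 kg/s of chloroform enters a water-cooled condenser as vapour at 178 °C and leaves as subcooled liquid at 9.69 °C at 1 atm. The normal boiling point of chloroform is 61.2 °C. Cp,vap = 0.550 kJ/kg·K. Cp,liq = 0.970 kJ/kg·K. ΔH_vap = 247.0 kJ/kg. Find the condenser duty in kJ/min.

Q_c = 623000 kJ/min

vapour 178→61.2 °C: -64.24 kJ/kg
condensation at 61.2 °C: -247 kJ/kg
liquid 61.2→9.69 °C: -49.965 kJ/kg
Δh = -64.24 + -247 + -49.965 = -361.2 kJ/kg
Q = ṁ·Δh = 28.75 kg/s × -361.2 kJ/kg = -10385 kJ/s
|Q| = 10385 kW = 623080 kJ/min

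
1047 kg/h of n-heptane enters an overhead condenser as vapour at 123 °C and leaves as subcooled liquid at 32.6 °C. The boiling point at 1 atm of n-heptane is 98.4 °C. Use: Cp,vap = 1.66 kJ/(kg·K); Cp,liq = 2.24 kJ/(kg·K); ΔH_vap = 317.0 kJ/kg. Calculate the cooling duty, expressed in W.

vapour 123→98.4 °C: -40.836 kJ/kg
condensation at 98.4 °C: -317 kJ/kg
liquid 98.4→32.6 °C: -147.39 kJ/kg
Δh = -40.836 + -317 + -147.39 = -505.23 kJ/kg
Q = ṁ·Δh = 1047 kg/h × -505.23 kJ/kg = -528970 kJ/h
|Q| = 146.94 kW = 146940 W

Q_c = 147000 W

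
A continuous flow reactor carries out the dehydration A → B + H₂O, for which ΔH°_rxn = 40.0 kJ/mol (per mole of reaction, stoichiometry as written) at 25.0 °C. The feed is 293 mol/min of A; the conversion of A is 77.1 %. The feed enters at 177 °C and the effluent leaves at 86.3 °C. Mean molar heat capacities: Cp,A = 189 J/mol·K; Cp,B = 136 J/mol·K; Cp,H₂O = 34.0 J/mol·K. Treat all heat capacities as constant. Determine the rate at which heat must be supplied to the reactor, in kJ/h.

Q_in = 225000 kJ/h

Extent of reaction ξ = 0.771 × 293 = 225.9 mol/min
Reaction term: ξ·ΔH°_rxn = 225.9 × 40.0 = 9036.1 kJ/min
Sensible, feed 177→25 °C: -8417.3 kJ/min
Outlet flows (mol/min): A 67.097, B 225.9, H₂O 225.9
Sensible, products 25→86.3 °C: 3131.5 kJ/min
Q = ΔH = 3750.3 kJ/min = 62.505 kW
Heat supplied = 225020 kJ/h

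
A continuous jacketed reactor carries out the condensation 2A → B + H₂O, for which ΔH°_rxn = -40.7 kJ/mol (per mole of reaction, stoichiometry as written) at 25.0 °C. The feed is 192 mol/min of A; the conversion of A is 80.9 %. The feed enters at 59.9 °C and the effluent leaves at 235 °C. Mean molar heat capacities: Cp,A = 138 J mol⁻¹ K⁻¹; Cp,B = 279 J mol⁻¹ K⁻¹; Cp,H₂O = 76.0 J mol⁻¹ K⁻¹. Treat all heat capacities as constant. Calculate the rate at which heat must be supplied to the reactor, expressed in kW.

Q_in = 46.1 kW

Extent of reaction ξ = 0.809 × 192 / 2 = 77.664 mol/min
Reaction term: ξ·ΔH°_rxn = 77.664 × -40.7 = -3160.9 kJ/min
Sensible, feed 59.9→25 °C: -924.71 kJ/min
Outlet flows (mol/min): A 36.672, B 77.664, H₂O 77.664
Sensible, products 25→235 °C: 6852.6 kJ/min
Q = ΔH = 2767 kJ/min = 46.116 kW
Heat supplied = 46.116 kW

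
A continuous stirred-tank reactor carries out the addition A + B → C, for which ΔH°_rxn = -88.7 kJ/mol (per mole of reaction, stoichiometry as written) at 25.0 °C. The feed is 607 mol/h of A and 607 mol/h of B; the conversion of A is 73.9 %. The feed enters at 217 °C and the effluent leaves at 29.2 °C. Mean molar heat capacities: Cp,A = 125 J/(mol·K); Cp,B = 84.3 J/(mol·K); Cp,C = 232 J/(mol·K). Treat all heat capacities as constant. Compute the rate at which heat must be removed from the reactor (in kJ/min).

Extent of reaction ξ = 0.739 × 607 = 448.57 mol/h
Reaction term: ξ·ΔH°_rxn = 448.57 × -88.7 = -39788 kJ/h
Sensible, feed 217→25 °C: -24393 kJ/h
Outlet flows (mol/h): A 158.43, B 158.43, C 448.57
Sensible, products 25→29.2 °C: 576.36 kJ/h
Q = ΔH = -63605 kJ/h = -17.668 kW
Heat removed = 1060.1 kJ/min

Q_out = 1060 kJ/min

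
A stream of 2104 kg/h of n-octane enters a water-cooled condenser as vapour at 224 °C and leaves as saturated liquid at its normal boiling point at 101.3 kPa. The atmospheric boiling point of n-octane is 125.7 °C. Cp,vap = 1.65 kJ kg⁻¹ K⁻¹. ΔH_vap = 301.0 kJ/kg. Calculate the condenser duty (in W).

vapour 224→125.7 °C: -162.19 kJ/kg
condensation at 125.7 °C: -301 kJ/kg
Δh = -162.19 + -301 = -463.19 kJ/kg
Q = ṁ·Δh = 2104 kg/h × -463.19 kJ/kg = -974560 kJ/h
|Q| = 270.71 kW = 270710 W

Q_c = 271000 W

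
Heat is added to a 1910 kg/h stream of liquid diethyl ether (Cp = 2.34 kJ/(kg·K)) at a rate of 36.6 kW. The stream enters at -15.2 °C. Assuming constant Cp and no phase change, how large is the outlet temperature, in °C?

Q = 36.6 kW = 131760 kJ/h
ΔT = Q/(ṁ·Cp) = 131760/(1910×2.34) = 29.48 K
T_out = -15.2 + 29.48 = 14.28 °C

T_out = 14.3 °C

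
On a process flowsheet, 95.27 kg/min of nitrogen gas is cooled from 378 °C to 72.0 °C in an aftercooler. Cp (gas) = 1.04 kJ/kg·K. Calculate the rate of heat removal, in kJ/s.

Q = ṁ·Cp·ΔT = 95.27 × 1.04 × (72.0 − 378) = -30319 kJ/min
Converting: 30319 / 60 s = 505.31 kW

Q_c = 505 kJ/s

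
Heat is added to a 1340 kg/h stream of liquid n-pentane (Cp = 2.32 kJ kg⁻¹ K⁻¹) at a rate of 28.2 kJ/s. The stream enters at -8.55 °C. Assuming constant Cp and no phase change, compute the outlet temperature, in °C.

T_out = 24.1 °C

Q = 28.2 kJ/s = 101520 kJ/h
ΔT = Q/(ṁ·Cp) = 101520/(1340×2.32) = 32.656 K
T_out = -8.55 + 32.656 = 24.106 °C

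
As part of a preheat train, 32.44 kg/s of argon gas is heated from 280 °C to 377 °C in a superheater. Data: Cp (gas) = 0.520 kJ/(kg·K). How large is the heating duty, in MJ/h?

Q = ṁ·Cp·ΔT = 32.44 × 0.520 × (377 − 280) = 1636.3 kJ/s
Heating duty = 5890.6 MJ/h

Q = 5890 MJ/h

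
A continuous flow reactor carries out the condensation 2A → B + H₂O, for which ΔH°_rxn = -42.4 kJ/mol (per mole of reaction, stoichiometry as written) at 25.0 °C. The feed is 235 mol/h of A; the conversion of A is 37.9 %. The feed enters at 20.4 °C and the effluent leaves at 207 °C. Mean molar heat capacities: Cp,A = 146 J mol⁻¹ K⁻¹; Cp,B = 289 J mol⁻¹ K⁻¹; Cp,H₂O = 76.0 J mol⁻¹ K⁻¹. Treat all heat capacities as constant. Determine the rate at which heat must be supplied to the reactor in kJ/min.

Q_in = 85.1 kJ/min

Extent of reaction ξ = 0.379 × 235 / 2 = 44.532 mol/h
Reaction term: ξ·ΔH°_rxn = 44.532 × -42.4 = -1888.2 kJ/h
Sensible, feed 20.4→25 °C: 157.83 kJ/h
Outlet flows (mol/h): A 145.94, B 44.532, H₂O 44.532
Sensible, products 25→207 °C: 6836.1 kJ/h
Q = ΔH = 5105.7 kJ/h = 1.4183 kW
Heat supplied = 85.095 kJ/min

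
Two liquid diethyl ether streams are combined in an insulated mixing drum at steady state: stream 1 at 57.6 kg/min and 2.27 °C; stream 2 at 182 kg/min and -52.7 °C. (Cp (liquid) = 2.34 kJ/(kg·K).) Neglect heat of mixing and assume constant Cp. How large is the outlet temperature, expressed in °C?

Adiabatic, steady state ⇒ Σ ṁᵢCp,ᵢ(T_out − Tᵢ) = 0
T_out = Σ ṁᵢCp,ᵢTᵢ / Σ ṁᵢCp,ᵢ
      = -22138 / 560.66 = -39.485 °C

T_out = -39.5 °C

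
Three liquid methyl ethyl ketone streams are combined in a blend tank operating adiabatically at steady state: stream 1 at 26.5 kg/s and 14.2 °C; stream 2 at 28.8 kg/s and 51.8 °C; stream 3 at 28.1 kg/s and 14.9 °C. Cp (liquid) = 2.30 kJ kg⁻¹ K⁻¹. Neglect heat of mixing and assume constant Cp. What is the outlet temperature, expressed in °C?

Adiabatic, steady state ⇒ Σ ṁᵢCp,ᵢ(T_out − Tᵢ) = 0
Σ ṁᵢCp,ᵢTᵢ = 26.5×2.30×14.2 + 28.8×2.30×51.8 + 28.1×2.30×14.9 = 5259.7
Σ ṁᵢCp,ᵢ = 26.5×2.30 + 28.8×2.30 + 28.1×2.30 = 191.82
T_out = 5259.7 / 191.82 = 27.42 °C

T_out = 27.4 °C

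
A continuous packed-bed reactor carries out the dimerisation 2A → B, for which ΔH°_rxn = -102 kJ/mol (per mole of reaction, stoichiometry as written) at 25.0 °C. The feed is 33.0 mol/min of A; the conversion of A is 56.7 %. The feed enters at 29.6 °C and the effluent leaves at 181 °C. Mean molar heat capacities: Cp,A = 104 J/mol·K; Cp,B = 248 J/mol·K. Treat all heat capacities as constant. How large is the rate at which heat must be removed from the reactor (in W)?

Extent of reaction ξ = 0.567 × 33.0 / 2 = 9.3555 mol/min
Reaction term: ξ·ΔH°_rxn = 9.3555 × -102 = -954.26 kJ/min
Sensible, feed 29.6→25 °C: -15.787 kJ/min
Outlet flows (mol/min): A 14.289, B 9.3555
Sensible, products 25→181 °C: 593.77 kJ/min
Q = ΔH = -376.28 kJ/min = -6.2713 kW
Heat removed = 6271.3 W

Q_out = 6270 W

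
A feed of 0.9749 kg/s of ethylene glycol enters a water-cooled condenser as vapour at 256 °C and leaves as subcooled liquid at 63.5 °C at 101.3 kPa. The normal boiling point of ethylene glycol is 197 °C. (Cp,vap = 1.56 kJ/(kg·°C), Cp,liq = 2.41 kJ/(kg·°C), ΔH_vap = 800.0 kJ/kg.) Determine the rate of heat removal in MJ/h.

Q_c = 4260 MJ/h

vapour 256→197 °C: -92.04 kJ/kg
condensation at 197 °C: -800 kJ/kg
liquid 197→63.5 °C: -321.74 kJ/kg
Δh = -92.04 + -800 + -321.74 = -1213.8 kJ/kg
Q = ṁ·Δh = 0.9749 kg/s × -1213.8 kJ/kg = -1183.3 kJ/s
|Q| = 1183.3 kW = 4259.9 MJ/h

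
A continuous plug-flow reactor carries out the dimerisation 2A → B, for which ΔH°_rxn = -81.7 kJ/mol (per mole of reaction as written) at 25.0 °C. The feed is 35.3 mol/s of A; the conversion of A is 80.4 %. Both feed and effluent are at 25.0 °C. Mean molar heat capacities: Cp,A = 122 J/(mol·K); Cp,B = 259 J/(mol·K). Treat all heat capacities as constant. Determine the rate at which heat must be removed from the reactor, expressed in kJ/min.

Q_out = 69600 kJ/min

Extent of reaction ξ = 0.804 × 35.3 / 2 = 14.191 mol/s
Reaction term: ξ·ΔH°_rxn = 14.191 × -81.7 = -1159.4 kJ/s
Q = ΔH = -1159.4 kJ/s = -1159.4 kW
Heat removed = 69562 kJ/min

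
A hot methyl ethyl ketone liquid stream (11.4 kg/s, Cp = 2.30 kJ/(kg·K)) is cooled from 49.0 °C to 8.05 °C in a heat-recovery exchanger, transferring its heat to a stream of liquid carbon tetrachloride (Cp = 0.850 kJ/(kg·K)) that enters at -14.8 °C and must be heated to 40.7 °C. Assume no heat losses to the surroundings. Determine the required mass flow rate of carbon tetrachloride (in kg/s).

ṁ_c = 22.8 kg/s

Heat released by hot stream: Q = 11.4 × 2.30 × (49.0 − 8.05) = 1073.7 kJ/s
Energy balance on cold side (adiabatic exchanger): Q = ṁ_c·Cp_c·(T_c,out − T_c,in)
ṁ_c = 1073.7 / [0.850 × (40.7 − -14.8)] = 22.76 kg/s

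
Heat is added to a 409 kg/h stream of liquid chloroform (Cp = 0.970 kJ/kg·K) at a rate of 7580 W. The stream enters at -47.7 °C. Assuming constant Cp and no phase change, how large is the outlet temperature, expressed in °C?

Q = 7580 W = 27288 kJ/h
ΔT = Q/(ṁ·Cp) = 27288/(409×0.970) = 68.782 K
T_out = -47.7 + 68.782 = 21.082 °C

T_out = 21.1 °C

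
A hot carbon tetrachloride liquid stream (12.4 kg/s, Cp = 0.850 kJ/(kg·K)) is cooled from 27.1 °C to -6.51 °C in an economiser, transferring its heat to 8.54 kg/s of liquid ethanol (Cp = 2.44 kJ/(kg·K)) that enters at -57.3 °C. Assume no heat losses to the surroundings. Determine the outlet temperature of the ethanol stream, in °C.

Heat released by hot stream: Q = 12.4 × 0.850 × (27.1 − -6.51) = 354.25 kJ/s
Energy balance on cold side (adiabatic exchanger): Q = ṁ_c·Cp_c·(T_c,out − T_c,in)
T_c,out = -57.3 + 354.25/(8.54 × 2.44) = -40.3 °C

T_c,out = -40.3 °C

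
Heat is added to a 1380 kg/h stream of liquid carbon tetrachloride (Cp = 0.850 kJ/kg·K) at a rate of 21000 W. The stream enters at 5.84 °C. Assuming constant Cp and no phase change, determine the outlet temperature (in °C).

Q = 21000 W = 75600 kJ/h
ΔT = Q/(ṁ·Cp) = 75600/(1380×0.850) = 64.45 K
T_out = 5.84 + 64.45 = 70.29 °C

T_out = 70.3 °C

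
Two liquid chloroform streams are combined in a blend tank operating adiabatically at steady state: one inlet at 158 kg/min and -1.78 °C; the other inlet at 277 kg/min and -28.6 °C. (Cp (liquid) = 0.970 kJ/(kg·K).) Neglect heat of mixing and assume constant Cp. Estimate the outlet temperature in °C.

T_out = -18.9 °C

Adiabatic, steady state ⇒ Σ ṁᵢCp,ᵢ(T_out − Tᵢ) = 0
Σ ṁᵢCp,ᵢTᵢ = 158×0.970×-1.78 + 277×0.970×-28.6 = -7957.3
Σ ṁᵢCp,ᵢ = 158×0.970 + 277×0.970 = 421.95
T_out = -7957.3 / 421.95 = -18.858 °C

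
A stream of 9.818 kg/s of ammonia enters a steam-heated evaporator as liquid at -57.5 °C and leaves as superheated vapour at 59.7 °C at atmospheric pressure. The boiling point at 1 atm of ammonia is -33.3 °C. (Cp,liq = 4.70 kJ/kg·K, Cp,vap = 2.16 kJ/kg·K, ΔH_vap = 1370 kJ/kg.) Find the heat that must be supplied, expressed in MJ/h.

Q = 59500 MJ/h

liquid -57.5→-33.3 °C: 113.74 kJ/kg
vaporisation at -33.3 °C: 1370 kJ/kg
vapour -33.3→59.7 °C: 200.88 kJ/kg
Δh = 113.74 + 1370 + 200.88 = 1684.6 kJ/kg
Q = ṁ·Δh = 9.818 kg/s × 1684.6 kJ/kg = 16540 kJ/s
|Q| = 16540 kW = 59543 MJ/h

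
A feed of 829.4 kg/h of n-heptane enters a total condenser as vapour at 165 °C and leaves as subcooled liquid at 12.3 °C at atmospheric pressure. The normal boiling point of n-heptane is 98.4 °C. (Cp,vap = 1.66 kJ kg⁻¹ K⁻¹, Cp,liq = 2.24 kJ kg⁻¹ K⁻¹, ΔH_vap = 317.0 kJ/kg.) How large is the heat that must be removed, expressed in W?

Q_c = 143000 W

vapour 165→98.4 °C: -110.56 kJ/kg
condensation at 98.4 °C: -317 kJ/kg
liquid 98.4→12.3 °C: -192.86 kJ/kg
Δh = -110.56 + -317 + -192.86 = -620.42 kJ/kg
Q = ṁ·Δh = 829.4 kg/h × -620.42 kJ/kg = -514580 kJ/h
|Q| = 142.94 kW = 142940 W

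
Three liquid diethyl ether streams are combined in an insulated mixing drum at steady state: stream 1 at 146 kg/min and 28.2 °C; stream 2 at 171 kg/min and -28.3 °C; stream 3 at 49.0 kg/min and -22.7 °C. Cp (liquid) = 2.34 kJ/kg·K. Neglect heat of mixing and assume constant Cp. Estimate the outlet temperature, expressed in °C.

Energy balance with Q = 0: Σ ṁᵢCp,ᵢ(T_out − Tᵢ) = 0
T_out = Σ ṁᵢCp,ᵢTᵢ / Σ ṁᵢCp,ᵢ
      = -4292.5 / 856.44 = -5.012 °C

T_out = -5.01 °C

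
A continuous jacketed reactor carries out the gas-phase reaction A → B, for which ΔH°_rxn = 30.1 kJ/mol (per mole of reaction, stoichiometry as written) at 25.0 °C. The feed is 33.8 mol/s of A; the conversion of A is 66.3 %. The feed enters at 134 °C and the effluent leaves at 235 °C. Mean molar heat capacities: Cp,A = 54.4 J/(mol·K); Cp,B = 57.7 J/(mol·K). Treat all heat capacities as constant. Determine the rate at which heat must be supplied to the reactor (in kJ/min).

Q_in = 52500 kJ/min

Extent of reaction ξ = 0.663 × 33.8 = 22.409 mol/s
Reaction term: ξ·ΔH°_rxn = 22.409 × 30.1 = 674.52 kJ/s
Sensible, feed 134→25 °C: -200.42 kJ/s
Outlet flows (mol/s): A 11.391, B 22.409
Sensible, products 25→235 °C: 401.66 kJ/s
Q = ΔH = 875.76 kJ/s = 875.76 kW
Heat supplied = 52546 kJ/min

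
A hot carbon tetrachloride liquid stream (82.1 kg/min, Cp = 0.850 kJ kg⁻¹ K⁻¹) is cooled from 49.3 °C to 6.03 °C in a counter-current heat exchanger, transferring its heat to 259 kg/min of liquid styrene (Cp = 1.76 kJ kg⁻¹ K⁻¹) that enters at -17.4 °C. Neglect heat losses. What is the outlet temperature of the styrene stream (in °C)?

Heat released by hot stream: Q = 82.1 × 0.850 × (49.3 − 6.03) = 3019.6 kJ/min
Energy balance on cold side (adiabatic exchanger): Q = ṁ_c·Cp_c·(T_c,out − T_c,in)
T_c,out = -17.4 + 3019.6/(259 × 1.76) = -10.776 °C

T_c,out = -10.8 °C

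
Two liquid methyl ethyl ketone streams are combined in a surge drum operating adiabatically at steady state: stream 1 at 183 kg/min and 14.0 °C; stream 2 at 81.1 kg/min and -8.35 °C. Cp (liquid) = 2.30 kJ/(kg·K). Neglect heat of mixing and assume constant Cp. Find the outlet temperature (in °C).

T_out = 7.14 °C

Energy balance with Q = 0: Σ ṁᵢCp,ᵢ(T_out − Tᵢ) = 0
T_out = Σ ṁᵢCp,ᵢTᵢ / Σ ṁᵢCp,ᵢ
      = 4335.1 / 607.43 = 7.1367 °C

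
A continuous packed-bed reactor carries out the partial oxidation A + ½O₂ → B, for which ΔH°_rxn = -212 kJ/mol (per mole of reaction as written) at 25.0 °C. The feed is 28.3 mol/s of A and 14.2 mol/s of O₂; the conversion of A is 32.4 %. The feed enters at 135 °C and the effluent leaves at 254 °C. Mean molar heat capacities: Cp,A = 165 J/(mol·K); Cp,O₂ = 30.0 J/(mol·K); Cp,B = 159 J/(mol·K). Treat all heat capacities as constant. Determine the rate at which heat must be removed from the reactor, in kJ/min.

Q_out = 82900 kJ/min

Extent of reaction ξ = 0.324 × 28.3 = 9.1692 mol/s
Reaction term: ξ·ΔH°_rxn = 9.1692 × -212 = -1943.9 kJ/s
Sensible, feed 135→25 °C: -560.5 kJ/s
Outlet flows (mol/s): A 19.131, O₂ 9.6154, B 9.1692
Sensible, products 25→254 °C: 1122.8 kJ/s
Q = ΔH = -1381.6 kJ/s = -1381.6 kW
Heat removed = 82896 kJ/min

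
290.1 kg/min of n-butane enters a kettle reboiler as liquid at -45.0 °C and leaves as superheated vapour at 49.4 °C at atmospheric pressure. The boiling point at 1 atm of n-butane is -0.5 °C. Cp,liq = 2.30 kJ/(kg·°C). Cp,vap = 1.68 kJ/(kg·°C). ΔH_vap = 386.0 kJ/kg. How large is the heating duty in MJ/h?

liquid -45.0→-0.5 °C: 102.35 kJ/kg
vaporisation at -0.5 °C: 386 kJ/kg
vapour -0.5→49.4 °C: 83.832 kJ/kg
Δh = 102.35 + 386 + 83.832 = 572.18 kJ/kg
Q = ṁ·Δh = 290.1 kg/min × 572.18 kJ/kg = 165990 kJ/min
|Q| = 2766.5 kW = 9959.4 MJ/h

Q = 9960 MJ/h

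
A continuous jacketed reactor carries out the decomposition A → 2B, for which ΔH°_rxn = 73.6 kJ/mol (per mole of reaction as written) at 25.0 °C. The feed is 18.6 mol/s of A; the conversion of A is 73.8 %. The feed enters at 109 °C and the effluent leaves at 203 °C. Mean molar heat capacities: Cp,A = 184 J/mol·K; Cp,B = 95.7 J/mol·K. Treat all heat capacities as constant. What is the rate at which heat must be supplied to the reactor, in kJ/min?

Q_in = 81000 kJ/min

Extent of reaction ξ = 0.738 × 18.6 = 13.727 mol/s
Reaction term: ξ·ΔH°_rxn = 13.727 × 73.6 = 1010.3 kJ/s
Sensible, feed 109→25 °C: -287.48 kJ/s
Outlet flows (mol/s): A 4.8732, B 27.454
Sensible, products 25→203 °C: 627.27 kJ/s
Q = ΔH = 1350.1 kJ/s = 1350.1 kW
Heat supplied = 81005 kJ/min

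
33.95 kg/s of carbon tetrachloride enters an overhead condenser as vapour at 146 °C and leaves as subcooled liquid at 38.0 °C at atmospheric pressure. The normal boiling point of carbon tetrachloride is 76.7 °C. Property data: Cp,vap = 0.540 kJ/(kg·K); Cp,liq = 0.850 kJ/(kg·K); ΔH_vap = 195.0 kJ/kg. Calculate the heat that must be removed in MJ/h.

vapour 146→76.7 °C: -37.422 kJ/kg
condensation at 76.7 °C: -195 kJ/kg
liquid 76.7→38.0 °C: -32.895 kJ/kg
Δh = -37.422 + -195 + -32.895 = -265.32 kJ/kg
Q = ṁ·Δh = 33.95 kg/s × -265.32 kJ/kg = -9007.5 kJ/s
|Q| = 9007.5 kW = 32427 MJ/h

Q_c = 32400 MJ/h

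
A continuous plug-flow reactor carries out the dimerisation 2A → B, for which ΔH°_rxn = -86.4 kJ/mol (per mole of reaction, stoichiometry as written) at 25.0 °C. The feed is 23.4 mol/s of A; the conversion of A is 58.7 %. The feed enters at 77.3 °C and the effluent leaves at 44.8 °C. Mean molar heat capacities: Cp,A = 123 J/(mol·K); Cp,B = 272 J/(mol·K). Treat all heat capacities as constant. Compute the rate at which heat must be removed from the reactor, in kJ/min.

Q_out = 41000 kJ/min

Extent of reaction ξ = 0.587 × 23.4 / 2 = 6.8679 mol/s
Reaction term: ξ·ΔH°_rxn = 6.8679 × -86.4 = -593.39 kJ/s
Sensible, feed 77.3→25 °C: -150.53 kJ/s
Outlet flows (mol/s): A 9.6642, B 6.8679
Sensible, products 25→44.8 °C: 60.524 kJ/s
Q = ΔH = -683.39 kJ/s = -683.39 kW
Heat removed = 41004 kJ/min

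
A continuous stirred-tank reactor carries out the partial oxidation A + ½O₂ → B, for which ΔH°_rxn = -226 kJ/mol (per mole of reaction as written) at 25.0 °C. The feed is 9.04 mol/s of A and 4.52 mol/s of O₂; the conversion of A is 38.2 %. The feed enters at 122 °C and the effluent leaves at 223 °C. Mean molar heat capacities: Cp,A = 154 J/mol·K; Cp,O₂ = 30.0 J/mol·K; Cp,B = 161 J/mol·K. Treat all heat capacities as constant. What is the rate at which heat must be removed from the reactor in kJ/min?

Extent of reaction ξ = 0.382 × 9.04 = 3.4533 mol/s
Reaction term: ξ·ΔH°_rxn = 3.4533 × -226 = -780.44 kJ/s
Sensible, feed 122→25 °C: -148.19 kJ/s
Outlet flows (mol/s): A 5.5867, O₂ 2.7934, B 3.4533
Sensible, products 25→223 °C: 297.03 kJ/s
Q = ΔH = -631.61 kJ/s = -631.61 kW
Heat removed = 37896 kJ/min

Q_out = 37900 kJ/min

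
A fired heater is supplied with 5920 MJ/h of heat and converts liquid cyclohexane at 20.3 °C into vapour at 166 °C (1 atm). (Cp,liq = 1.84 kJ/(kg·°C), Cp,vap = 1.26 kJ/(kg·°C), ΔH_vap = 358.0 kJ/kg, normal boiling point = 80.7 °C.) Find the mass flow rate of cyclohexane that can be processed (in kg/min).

Δh = 1.84×(80.7−20.3) + 358.0 + 1.26×(166−80.7) = 576.61 kJ/kg
Q = 5920 MJ/h = 1644.4 kJ/s = 98667 kJ/min
ṁ = Q/Δh = 98667 / 576.61 = 171.11 kg/min

ṁ = 171 kg/min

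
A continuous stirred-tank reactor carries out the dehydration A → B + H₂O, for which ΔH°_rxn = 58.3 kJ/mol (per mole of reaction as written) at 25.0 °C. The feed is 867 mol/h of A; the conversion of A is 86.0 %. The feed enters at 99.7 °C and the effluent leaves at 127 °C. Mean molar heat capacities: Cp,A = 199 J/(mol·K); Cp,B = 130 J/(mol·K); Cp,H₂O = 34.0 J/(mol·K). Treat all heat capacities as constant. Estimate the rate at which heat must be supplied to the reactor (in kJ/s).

Extent of reaction ξ = 0.860 × 867 = 745.62 mol/h
Reaction term: ξ·ΔH°_rxn = 745.62 × 58.3 = 43470 kJ/h
Sensible, feed 99.7→25 °C: -12888 kJ/h
Outlet flows (mol/h): A 121.38, B 745.62, H₂O 745.62
Sensible, products 25→127 °C: 14937 kJ/h
Q = ΔH = 45518 kJ/h = 12.644 kW
Heat supplied = 12.644 kJ/s

Q_in = 12.6 kJ/s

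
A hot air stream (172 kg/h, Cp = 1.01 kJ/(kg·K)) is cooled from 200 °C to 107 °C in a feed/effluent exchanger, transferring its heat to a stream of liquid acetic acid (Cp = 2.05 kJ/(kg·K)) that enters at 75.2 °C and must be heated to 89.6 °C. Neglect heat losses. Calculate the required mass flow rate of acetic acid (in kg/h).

ṁ_c = 547 kg/h

Heat released by hot stream: Q = 172 × 1.01 × (200 − 107) = 16156 kJ/h
Energy balance on cold side (adiabatic exchanger): Q = ṁ_c·Cp_c·(T_c,out − T_c,in)
ṁ_c = 16156 / [2.05 × (89.6 − 75.2)] = 547.29 kg/h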